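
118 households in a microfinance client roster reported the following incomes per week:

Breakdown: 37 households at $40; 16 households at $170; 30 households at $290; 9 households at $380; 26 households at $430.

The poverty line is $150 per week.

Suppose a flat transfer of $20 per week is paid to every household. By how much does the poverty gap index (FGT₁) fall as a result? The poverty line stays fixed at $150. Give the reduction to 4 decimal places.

Before: below the line — 37×$40; poverty gap index (FGT₁) = 0.229944.
After the $20 transfer: below the line — 37×$60; poverty gap index (FGT₁) = 0.188136.
Reduction = 0.229944 − 0.188136 = 0.0418.

0.0418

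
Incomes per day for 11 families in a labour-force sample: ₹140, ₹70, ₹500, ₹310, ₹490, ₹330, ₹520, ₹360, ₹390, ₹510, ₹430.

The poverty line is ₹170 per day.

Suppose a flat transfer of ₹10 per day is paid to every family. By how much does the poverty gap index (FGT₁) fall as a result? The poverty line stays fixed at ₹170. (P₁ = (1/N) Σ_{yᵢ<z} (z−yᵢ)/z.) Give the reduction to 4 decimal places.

0.0107

Before: below the line — ₹70, ₹140; poverty gap index (FGT₁) = 0.069519.
After the ₹10 transfer: below the line — ₹80, ₹150; poverty gap index (FGT₁) = 0.058824.
Reduction = 0.069519 − 0.058824 = 0.0107.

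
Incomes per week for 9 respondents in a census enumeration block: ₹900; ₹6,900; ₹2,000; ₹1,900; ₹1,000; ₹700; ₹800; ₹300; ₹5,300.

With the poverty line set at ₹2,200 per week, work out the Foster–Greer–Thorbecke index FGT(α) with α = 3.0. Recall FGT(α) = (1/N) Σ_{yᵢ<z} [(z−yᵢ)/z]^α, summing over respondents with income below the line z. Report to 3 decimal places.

0.177

Poor units: ₹300, ₹700, ₹800, ₹900, ₹1,000, ₹1,900, ₹2,000 (q = 7 of N = 9).
Relative gaps: (2200−300)/2200 = 0.8636; (2200−700)/2200 = 0.6818; (2200−800)/2200 = 0.6364; (2200−900)/2200 = 0.5909; (2200−1000)/2200 = 0.5455; (2200−1900)/2200 = 0.1364; (2200−2000)/2200 = 0.0909.
Raised to α = 3.0: 0.64416; 0.31696; 0.25770; 0.20633; 0.16228; 0.00254; 0.00075.
Sum = 1.590721; FGT(3.0) = 1.590721 / 9 = 0.177.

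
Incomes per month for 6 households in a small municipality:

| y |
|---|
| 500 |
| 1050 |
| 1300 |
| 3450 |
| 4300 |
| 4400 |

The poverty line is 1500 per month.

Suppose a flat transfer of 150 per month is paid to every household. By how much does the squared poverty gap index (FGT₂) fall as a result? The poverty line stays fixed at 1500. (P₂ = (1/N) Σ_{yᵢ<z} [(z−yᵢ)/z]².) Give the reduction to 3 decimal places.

0.032

Before: below the line — 500, 1050, 1300; squared poverty gap index (FGT₂) = 0.09204.
After the 150 transfer: below the line — 650, 1200, 1450; squared poverty gap index (FGT₂) = 0.06037.
Reduction = 0.09204 − 0.06037 = 0.032.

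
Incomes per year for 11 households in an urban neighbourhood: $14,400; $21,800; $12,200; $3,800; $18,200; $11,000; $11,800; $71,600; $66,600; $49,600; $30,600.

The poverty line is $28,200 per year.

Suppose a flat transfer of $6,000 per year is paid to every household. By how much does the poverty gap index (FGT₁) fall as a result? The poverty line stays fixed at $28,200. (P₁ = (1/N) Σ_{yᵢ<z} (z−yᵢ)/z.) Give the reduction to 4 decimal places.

Before: below the line — $3,800, $11,000, $11,800, $12,200, $14,400, $18,200, $21,800; poverty gap index (FGT₁) = 0.335912.
After the $6,000 transfer: below the line — $9,800, $17,000, $17,800, $18,200, $20,400, $24,200, $27,800; poverty gap index (FGT₁) = 0.200516.
Reduction = 0.335912 − 0.200516 = 0.1354.

0.1354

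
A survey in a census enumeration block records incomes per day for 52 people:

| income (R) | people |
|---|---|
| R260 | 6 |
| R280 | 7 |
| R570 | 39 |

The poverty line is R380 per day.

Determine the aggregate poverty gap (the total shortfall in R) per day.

Below z: 6×R260, 7×R280 (q = 13 of N = 52).
Individual gaps: 6×(380−260) = 720; 7×(380−280) = 700.
Aggregate gap = R1,420.

R1,420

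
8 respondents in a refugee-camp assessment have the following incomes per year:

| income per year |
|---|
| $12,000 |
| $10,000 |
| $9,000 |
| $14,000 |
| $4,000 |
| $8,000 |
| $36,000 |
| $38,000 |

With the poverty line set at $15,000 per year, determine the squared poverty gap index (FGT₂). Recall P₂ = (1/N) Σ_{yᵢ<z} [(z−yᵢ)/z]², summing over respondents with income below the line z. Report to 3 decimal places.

0.134

Poor units: $4,000, $8,000, $9,000, $10,000, $12,000, $14,000 (q = 6 of N = 8).
Shortfall ratios: (15000−4000)/15000 = 0.7333; (15000−8000)/15000 = 0.4667; (15000−9000)/15000 = 0.4000; (15000−10000)/15000 = 0.3333; (15000−12000)/15000 = 0.2000; (15000−14000)/15000 = 0.0667.
Squared: 0.5378; 0.2178; 0.1600; 0.1111; 0.0400; 0.0044.
Sum = 1.071111; P₂ = 1.071111 / 8 = 0.134.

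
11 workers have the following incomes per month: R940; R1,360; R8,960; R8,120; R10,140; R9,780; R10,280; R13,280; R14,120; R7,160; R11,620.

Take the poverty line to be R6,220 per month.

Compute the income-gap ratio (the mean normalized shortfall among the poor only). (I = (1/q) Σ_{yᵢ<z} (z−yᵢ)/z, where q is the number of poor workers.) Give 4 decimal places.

Poor units: R940, R1,360 (q = 2 of N = 11).
Relative gaps: 0.8489, 0.7814; sum = 1.630225.
I averages over the q = 2 poor units only: 1.630225 / 2 = 0.8151.

0.8151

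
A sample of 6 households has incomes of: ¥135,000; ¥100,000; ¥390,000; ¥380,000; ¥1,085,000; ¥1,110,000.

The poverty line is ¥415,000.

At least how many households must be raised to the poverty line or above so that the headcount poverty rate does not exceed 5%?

4 of the 6 households are poor, so H = 4/6 = 0.667.
A headcount ratio of at most 5% allows at most ⌊0.05 × 6⌋ = 0 poor households.
So at least 4 − 0 = 4 must be lifted.

4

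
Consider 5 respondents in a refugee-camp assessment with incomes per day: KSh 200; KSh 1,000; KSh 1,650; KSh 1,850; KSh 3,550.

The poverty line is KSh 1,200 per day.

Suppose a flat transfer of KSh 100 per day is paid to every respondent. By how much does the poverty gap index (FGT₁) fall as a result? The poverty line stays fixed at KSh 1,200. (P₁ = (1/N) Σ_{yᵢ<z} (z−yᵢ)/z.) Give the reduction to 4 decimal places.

0.0333

Before: below the line — KSh 200, KSh 1,000; poverty gap index (FGT₁) = 0.200000.
After the KSh 100 transfer: below the line — KSh 300, KSh 1,100; poverty gap index (FGT₁) = 0.166667.
Reduction = 0.200000 − 0.166667 = 0.0333.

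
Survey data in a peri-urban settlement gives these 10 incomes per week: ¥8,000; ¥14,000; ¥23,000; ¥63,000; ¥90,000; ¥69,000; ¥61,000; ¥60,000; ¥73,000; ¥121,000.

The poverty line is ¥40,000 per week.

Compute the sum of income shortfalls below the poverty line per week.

Below z: ¥8,000, ¥14,000, ¥23,000 (q = 3 of N = 10).
Individual gaps: 40000−8000 = 32000; 40000−14000 = 26000; 40000−23000 = 17000.
Aggregate gap = ¥75,000.

¥75,000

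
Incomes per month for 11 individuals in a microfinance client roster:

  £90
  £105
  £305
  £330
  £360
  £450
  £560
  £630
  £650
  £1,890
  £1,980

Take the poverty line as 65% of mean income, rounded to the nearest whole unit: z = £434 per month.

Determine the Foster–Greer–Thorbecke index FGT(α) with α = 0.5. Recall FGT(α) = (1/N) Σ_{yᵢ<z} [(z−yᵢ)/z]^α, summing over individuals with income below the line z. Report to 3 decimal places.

0.292

Below the line: £90, £105, £305, £330, £360 (q = 5 of N = 11).
Gap ratios (z−y)/z: (434−90)/434 = 0.7926; (434−105)/434 = 0.7581; (434−305)/434 = 0.2972; (434−330)/434 = 0.2396; (434−360)/434 = 0.1705.
Raised to α = 0.5: 0.89030; 0.87067; 0.54519; 0.48952; 0.41292.
Sum = 3.208604; FGT(0.5) = 3.208604 / 11 = 0.292.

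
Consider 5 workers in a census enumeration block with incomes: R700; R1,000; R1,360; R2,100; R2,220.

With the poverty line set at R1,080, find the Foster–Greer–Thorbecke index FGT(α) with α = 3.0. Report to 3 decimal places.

0.009

Incomes under z: R700, R1,000 (q = 2 of N = 5).
Gap ratios (z−y)/z: (1080−700)/1080 = 0.3519; (1080−1000)/1080 = 0.0741.
Raised to α = 3.0: 0.04356; 0.00041.
Sum = 0.043966; FGT(3.0) = 0.043966 / 5 = 0.009.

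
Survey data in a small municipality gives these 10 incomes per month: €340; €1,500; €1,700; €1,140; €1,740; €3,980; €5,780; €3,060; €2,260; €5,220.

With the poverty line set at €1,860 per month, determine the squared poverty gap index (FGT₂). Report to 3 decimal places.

0.087

Incomes under z: €340, €1,140, €1,500, €1,700, €1,740 (q = 5 of N = 10).
Shortfall ratios: (1860−340)/1860 = 0.8172; (1860−1140)/1860 = 0.3871; (1860−1500)/1860 = 0.1935; (1860−1700)/1860 = 0.0860; (1860−1740)/1860 = 0.0645.
Squared: 0.6678; 0.1498; 0.0375; 0.0074; 0.0042.
Sum = 0.866690; P₂ = 0.866690 / 10 = 0.087.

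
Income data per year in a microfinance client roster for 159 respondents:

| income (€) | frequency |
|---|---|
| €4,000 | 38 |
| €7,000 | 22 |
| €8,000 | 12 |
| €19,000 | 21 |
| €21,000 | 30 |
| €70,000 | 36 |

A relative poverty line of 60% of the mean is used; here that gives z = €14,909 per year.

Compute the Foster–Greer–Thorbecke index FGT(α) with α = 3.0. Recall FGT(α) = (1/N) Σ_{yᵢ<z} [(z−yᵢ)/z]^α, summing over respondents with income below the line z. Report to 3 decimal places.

Incomes under z: 38×€4,000, 22×€7,000, 12×€8,000 (q = 72 of N = 159).
Normalized shortfalls: (14909−4000)/14909 = 0.7317 (×38); (14909−7000)/14909 = 0.5305 (×22); (14909−8000)/14909 = 0.4634 (×12).
Raised to α = 3.0: 0.39175 (×38); 0.14929 (×22); 0.09952 (×12).
Sum = 19.365014; FGT(3.0) = 19.365014 / 159 = 0.122.

0.122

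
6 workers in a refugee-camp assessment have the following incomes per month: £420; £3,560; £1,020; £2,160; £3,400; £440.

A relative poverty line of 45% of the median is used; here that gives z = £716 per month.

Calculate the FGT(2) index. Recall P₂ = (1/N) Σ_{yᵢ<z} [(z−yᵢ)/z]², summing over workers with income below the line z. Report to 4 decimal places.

0.0532

Below the line: £420, £440 (q = 2 of N = 6).
Shortfall ratios: (716−420)/716 = 0.4134; (716−440)/716 = 0.3855.
Squared: 0.1709; 0.1486.
Sum = 0.319497; P₂ = 0.319497 / 6 = 0.0532.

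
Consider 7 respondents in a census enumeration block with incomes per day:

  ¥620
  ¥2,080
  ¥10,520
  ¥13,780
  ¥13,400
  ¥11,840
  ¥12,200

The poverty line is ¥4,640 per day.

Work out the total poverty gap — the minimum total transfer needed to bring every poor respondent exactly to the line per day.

Below z: ¥620, ¥2,080 (q = 2 of N = 7).
Individual gaps: 4640−620 = 4020; 4640−2080 = 2560.
Aggregate gap = ¥6,580.

¥6,580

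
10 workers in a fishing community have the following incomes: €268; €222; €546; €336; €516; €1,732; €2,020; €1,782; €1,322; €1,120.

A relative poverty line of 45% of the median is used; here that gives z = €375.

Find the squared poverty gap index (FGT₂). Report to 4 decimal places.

0.0259

Incomes under z: €222, €268, €336 (q = 3 of N = 10).
Relative gaps: (375−222)/375 = 0.4080; (375−268)/375 = 0.2853; (375−336)/375 = 0.1040.
Squared: 0.1665; 0.0814; 0.0108.
Sum = 0.258695; P₂ = 0.258695 / 10 = 0.0259.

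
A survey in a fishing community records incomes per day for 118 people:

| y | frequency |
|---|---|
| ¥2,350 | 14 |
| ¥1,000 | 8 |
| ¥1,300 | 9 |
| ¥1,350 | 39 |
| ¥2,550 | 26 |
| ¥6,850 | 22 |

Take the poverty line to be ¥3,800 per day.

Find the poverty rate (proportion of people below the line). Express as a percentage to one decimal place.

96 of the 118 people have income below ¥3,800.
H = 96/118 = 81.4%.

81.4%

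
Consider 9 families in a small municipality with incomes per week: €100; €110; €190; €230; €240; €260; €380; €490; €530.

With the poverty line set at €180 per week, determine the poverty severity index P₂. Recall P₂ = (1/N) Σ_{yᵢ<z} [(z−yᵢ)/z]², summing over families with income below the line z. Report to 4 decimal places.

0.0388

Incomes under z: €100, €110 (q = 2 of N = 9).
Normalized shortfalls: (180−100)/180 = 0.4444; (180−110)/180 = 0.3889.
Squared: 0.1975; 0.1512.
Sum = 0.348765; P₂ = 0.348765 / 9 = 0.0388.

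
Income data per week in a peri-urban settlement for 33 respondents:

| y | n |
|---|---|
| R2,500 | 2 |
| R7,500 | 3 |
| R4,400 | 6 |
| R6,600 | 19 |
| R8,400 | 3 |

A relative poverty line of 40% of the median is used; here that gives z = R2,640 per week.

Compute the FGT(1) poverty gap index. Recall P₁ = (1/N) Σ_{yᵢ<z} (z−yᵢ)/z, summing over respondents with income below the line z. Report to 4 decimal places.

Poor units: 2×R2,500 (q = 2 of N = 33).
Shortfall ratios: (2640−2500)/2640 = 0.0530 (×2).
Sum of shortfalls = 0.106061; P₁ averages over all N: 0.106061 / 33 = 0.0032.

0.0032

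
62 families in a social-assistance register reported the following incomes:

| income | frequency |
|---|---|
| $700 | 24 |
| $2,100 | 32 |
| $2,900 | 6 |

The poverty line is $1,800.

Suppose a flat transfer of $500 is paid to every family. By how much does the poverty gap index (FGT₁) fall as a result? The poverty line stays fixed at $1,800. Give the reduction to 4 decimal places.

0.1075

Before: below the line — 24×$700; poverty gap index (FGT₁) = 0.236559.
After the $500 transfer: below the line — 24×$1,200; poverty gap index (FGT₁) = 0.129032.
Reduction = 0.236559 − 0.129032 = 0.1075.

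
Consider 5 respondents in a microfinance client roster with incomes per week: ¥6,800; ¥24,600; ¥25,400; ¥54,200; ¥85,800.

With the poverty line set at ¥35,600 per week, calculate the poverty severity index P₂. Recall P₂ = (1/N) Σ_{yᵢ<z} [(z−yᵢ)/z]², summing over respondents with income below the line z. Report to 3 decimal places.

Below the line: ¥6,800, ¥24,600, ¥25,400 (q = 3 of N = 5).
Normalized shortfalls: (35600−6800)/35600 = 0.8090; (35600−24600)/35600 = 0.3090; (35600−25400)/35600 = 0.2865.
Squared: 0.6545; 0.0955; 0.0821.
Sum = 0.832029; P₂ = 0.832029 / 5 = 0.166.

0.166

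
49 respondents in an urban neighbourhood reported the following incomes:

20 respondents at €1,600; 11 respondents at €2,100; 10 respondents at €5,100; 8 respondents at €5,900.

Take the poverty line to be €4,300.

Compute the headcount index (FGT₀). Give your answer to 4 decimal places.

0.6327

31 of the 49 respondents have income below €4,300.
H = 31/49 = 0.6327.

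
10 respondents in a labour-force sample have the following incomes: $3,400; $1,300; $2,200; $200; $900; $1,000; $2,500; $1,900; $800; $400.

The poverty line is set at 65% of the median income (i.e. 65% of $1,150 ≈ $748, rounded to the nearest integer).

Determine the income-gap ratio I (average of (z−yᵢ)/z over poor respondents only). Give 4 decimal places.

0.5989

Poor units: $200, $400 (q = 2 of N = 10).
Relative gaps: 0.7326, 0.4652; sum = 1.197861.
I averages over the q = 2 poor units only: 1.197861 / 2 = 0.5989.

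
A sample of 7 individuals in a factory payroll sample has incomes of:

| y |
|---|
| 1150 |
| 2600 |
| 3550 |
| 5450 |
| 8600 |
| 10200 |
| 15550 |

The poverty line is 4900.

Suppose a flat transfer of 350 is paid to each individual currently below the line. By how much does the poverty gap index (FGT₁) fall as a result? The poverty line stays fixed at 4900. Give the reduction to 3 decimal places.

Before: below the line — 1150, 2600, 3550; poverty gap index (FGT₁) = 0.21574.
After the 350 transfer: below the line — 1500, 2950, 3900; poverty gap index (FGT₁) = 0.18513.
Reduction = 0.21574 − 0.18513 = 0.031.

0.031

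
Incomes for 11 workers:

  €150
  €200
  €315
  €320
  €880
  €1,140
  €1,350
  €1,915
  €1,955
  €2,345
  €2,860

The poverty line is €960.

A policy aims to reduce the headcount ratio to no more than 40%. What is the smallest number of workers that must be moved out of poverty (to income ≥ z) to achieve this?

Currently q = 5 of N = 11 are below the line (H = 0.455).
A headcount ratio of at most 40% allows at most ⌊0.40 × 11⌋ = 4 poor workers.
So at least 5 − 4 = 1 must be lifted.

1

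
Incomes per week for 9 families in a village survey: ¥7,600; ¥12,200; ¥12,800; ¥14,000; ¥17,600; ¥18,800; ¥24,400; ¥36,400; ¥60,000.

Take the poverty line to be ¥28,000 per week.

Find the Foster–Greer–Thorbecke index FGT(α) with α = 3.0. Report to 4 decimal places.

0.1045

Incomes under z: ¥7,600, ¥12,200, ¥12,800, ¥14,000, ¥17,600, ¥18,800, ¥24,400 (q = 7 of N = 9).
Normalized shortfalls: (28000−7600)/28000 = 0.7286; (28000−12200)/28000 = 0.5643; (28000−12800)/28000 = 0.5429; (28000−14000)/28000 = 0.5000; (28000−17600)/28000 = 0.3714; (28000−18800)/28000 = 0.3286; (28000−24400)/28000 = 0.1286.
Raised to α = 3.0: 0.38674; 0.17968; 0.15998; 0.12500; 0.05124; 0.03547; 0.00213.
Sum = 0.940233; FGT(3.0) = 0.940233 / 9 = 0.1045.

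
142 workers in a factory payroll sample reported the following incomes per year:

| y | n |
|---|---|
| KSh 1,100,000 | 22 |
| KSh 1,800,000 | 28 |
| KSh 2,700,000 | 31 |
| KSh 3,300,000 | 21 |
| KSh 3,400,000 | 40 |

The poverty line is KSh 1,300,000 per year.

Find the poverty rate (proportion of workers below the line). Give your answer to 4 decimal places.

0.1549

22 of the 142 workers have income below KSh 1,300,000.
H = 22/142 = 0.1549.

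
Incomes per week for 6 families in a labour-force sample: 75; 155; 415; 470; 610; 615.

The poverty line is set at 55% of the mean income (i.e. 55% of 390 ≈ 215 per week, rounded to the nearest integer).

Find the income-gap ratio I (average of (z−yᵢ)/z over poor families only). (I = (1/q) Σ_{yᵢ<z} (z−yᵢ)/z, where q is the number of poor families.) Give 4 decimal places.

Incomes under z: 75, 155 (q = 2 of N = 6).
Relative gaps: 0.6512, 0.2791; sum = 0.930233.
The income-gap ratio divides by q (the poor only): 0.930233 / 2 = 0.4651.

0.4651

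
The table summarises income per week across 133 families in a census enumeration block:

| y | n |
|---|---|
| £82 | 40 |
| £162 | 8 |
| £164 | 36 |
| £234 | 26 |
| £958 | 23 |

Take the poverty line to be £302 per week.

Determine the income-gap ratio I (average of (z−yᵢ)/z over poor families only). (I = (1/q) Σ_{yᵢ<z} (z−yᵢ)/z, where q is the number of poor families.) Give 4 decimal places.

0.5014

Below the line: 40×£82, 8×£162, 36×£164, 26×£234 (q = 110 of N = 133).
Shortfall ratios (z−y)/z: 0.7285 (×40), 0.4636 (×8), 0.4570 (×36), 0.2252 (×26); sum = 55.152318.
The income-gap ratio divides by q (the poor only): 55.152318 / 110 = 0.5014.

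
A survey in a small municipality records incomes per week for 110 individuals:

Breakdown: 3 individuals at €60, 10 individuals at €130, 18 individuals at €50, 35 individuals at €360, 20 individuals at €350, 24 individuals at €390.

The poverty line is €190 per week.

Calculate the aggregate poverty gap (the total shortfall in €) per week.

€3,510

Poor units: 18×€50, 3×€60, 10×€130 (q = 31 of N = 110).
Individual gaps: 18×(190−50) = 2520; 3×(190−60) = 390; 10×(190−130) = 600.
Aggregate gap = €3,510.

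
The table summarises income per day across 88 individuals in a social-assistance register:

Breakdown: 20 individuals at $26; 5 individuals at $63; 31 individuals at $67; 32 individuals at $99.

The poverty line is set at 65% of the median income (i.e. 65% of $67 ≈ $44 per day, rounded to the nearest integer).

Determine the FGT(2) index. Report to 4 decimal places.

0.0380

Incomes under z: 20×$26 (q = 20 of N = 88).
Relative gaps: (44−26)/44 = 0.4091 (×20).
Squared: 0.1674 (×20).
Sum = 3.347107; P₂ = 3.347107 / 88 = 0.0380.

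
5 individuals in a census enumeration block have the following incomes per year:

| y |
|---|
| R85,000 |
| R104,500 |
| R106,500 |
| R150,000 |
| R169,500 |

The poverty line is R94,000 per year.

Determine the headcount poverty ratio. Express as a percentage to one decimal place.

1 of the 5 individuals have income below R94,000.
H = 1/5 = 20.0%.

20.0%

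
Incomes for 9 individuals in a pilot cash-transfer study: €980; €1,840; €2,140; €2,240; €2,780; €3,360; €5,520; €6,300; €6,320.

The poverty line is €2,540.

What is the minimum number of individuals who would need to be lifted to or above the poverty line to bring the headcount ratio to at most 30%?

Currently q = 4 of N = 9 are below the line (H = 0.444).
A headcount ratio of at most 30% allows at most ⌊0.30 × 9⌋ = 2 poor individuals.
So at least 4 − 2 = 2 must be lifted.

2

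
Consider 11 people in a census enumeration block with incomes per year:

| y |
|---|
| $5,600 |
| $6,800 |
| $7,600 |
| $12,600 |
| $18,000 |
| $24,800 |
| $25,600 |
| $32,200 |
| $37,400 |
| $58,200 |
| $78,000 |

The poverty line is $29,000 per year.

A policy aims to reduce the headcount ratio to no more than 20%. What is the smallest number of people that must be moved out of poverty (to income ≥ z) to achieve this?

Currently q = 7 of N = 11 are below the line (H = 0.636).
A headcount ratio of at most 20% allows at most ⌊0.20 × 11⌋ = 2 poor people.
So at least 7 − 2 = 5 must be lifted.

5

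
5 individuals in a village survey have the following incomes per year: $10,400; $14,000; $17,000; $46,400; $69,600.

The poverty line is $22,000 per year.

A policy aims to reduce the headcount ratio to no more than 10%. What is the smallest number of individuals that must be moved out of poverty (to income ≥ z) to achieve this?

3 of the 5 individuals are poor, so H = 3/5 = 0.600.
A headcount ratio of at most 10% allows at most ⌊0.10 × 5⌋ = 0 poor individuals.
So at least 3 − 0 = 3 must be lifted.

3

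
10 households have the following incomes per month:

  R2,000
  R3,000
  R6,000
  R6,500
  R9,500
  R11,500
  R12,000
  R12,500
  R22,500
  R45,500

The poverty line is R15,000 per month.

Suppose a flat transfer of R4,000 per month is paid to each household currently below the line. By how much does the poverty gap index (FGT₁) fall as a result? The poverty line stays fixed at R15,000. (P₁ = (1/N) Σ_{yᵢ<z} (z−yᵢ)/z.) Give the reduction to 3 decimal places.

Before: below the line — R2,000, R3,000, R6,000, R6,500, R9,500, R11,500, R12,000, R12,500; poverty gap index (FGT₁) = 0.38000.
After the R4,000 transfer: below the line — R6,000, R7,000, R10,000, R10,500, R13,500; poverty gap index (FGT₁) = 0.18667.
Reduction = 0.38000 − 0.18667 = 0.193.

0.193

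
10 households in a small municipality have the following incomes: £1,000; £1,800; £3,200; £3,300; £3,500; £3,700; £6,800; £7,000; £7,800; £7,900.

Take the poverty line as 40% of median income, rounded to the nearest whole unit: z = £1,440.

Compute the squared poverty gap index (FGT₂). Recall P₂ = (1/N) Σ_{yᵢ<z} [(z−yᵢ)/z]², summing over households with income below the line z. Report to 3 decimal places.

0.009

Poor units: £1,000 (q = 1 of N = 10).
Gap ratios (z−y)/z: (1440−1000)/1440 = 0.3056.
Squared: 0.0934.
Sum = 0.093364; P₂ = 0.093364 / 10 = 0.009.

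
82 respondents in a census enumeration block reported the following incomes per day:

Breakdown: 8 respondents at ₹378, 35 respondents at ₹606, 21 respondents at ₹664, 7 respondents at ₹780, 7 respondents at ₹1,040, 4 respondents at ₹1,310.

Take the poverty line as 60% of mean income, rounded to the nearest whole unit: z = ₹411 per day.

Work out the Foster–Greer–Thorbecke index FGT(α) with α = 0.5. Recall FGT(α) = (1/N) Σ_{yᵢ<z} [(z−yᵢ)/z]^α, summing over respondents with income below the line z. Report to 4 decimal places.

0.0276

Incomes under z: 8×₹378 (q = 8 of N = 82).
Relative gaps: (411−378)/411 = 0.0803 (×8).
Raised to α = 0.5: 0.28336 (×8).
Sum = 2.266867; FGT(0.5) = 2.266867 / 82 = 0.0276.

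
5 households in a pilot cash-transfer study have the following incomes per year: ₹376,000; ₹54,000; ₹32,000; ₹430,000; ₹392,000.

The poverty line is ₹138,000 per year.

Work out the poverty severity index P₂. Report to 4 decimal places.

0.1921

Below z: ₹32,000, ₹54,000 (q = 2 of N = 5).
Shortfall ratios: (138000−32000)/138000 = 0.7681; (138000−54000)/138000 = 0.6087.
Squared: 0.5900; 0.3705.
Sum = 0.960512; P₂ = 0.960512 / 5 = 0.1921.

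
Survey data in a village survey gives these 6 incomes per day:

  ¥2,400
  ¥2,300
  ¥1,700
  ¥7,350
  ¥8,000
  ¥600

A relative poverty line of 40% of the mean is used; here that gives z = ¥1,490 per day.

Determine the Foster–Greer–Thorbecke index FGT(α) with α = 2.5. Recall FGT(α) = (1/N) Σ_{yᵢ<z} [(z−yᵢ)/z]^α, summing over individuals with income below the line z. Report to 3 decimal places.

0.046

Below the line: ¥600 (q = 1 of N = 6).
Shortfall ratios: (1490−600)/1490 = 0.5973.
Raised to α = 2.5: 0.27575.
Sum = 0.275746; FGT(2.5) = 0.275746 / 6 = 0.046.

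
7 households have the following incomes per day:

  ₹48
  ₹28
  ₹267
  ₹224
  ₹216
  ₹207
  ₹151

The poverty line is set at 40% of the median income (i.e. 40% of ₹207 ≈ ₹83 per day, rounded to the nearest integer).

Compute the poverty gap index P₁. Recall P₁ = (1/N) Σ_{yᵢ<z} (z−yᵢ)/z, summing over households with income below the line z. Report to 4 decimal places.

0.1549

Below the line: ₹28, ₹48 (q = 2 of N = 7).
Shortfall ratios: (83−28)/83 = 0.6627; (83−48)/83 = 0.4217.
Sum of shortfalls = 1.084337; P₁ averages over all N: 1.084337 / 7 = 0.1549.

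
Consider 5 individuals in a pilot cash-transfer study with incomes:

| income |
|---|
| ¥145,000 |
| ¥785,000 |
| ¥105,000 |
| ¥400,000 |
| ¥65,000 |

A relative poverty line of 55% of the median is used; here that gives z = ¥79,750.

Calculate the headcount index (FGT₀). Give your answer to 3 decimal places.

0.200

1 of the 5 individuals have income below ¥79,750.
H = 1/5 = 0.200.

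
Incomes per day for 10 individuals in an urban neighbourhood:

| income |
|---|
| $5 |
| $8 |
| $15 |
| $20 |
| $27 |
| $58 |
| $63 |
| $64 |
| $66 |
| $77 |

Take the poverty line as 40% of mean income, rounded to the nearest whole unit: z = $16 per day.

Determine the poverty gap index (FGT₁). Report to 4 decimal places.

0.1250

Poor units: $5, $8, $15 (q = 3 of N = 10).
Normalized shortfalls: (16−5)/16 = 0.6875; (16−8)/16 = 0.5000; (16−15)/16 = 0.0625.
Sum of shortfalls = 1.250000; P₁ averages over all N: 1.250000 / 10 = 0.1250.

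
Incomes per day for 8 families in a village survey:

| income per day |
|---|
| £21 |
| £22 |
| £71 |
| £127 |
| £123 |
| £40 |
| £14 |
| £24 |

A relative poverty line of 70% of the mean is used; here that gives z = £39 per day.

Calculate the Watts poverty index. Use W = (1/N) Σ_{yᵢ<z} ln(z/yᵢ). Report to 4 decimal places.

Incomes under z: £14, £21, £22, £24 (q = 4 of N = 8).
ln(z/y) terms: ln(39/14) = 1.0245; ln(39/21) = 0.6190; ln(39/22) = 0.5725; ln(39/24) = 0.4855.
W = 2.701571 / 8 = 0.3377.

0.3377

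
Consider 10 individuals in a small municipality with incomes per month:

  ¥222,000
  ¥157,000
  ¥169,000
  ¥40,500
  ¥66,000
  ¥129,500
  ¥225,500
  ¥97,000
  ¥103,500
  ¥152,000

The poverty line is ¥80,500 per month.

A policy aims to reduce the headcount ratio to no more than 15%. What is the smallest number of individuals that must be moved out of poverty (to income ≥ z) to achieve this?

1

2 of the 10 individuals are poor, so H = 2/10 = 0.200.
A headcount ratio of at most 15% allows at most ⌊0.15 × 10⌋ = 1 poor individuals.
So at least 2 − 1 = 1 must be lifted.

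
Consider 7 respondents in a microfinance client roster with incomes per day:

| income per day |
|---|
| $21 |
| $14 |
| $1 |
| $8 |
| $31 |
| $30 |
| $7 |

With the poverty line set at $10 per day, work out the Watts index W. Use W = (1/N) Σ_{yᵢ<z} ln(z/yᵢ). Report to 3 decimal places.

0.412

Poor units: $1, $7, $8 (q = 3 of N = 7).
Log gaps: ln(10/1) = 2.3026; ln(10/7) = 0.3567; ln(10/8) = 0.2231.
W = 2.882404 / 7 = 0.412.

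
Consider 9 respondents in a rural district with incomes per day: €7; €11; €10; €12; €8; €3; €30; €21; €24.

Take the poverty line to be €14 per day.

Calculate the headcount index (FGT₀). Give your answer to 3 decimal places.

0.667

6 of the 9 respondents have income below €14.
H = 6/9 = 0.667.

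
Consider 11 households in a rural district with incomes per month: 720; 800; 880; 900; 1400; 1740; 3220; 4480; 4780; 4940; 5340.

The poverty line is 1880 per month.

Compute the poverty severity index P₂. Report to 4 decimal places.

Below z: 720, 800, 880, 900, 1400, 1740 (q = 6 of N = 11).
Shortfall ratios: (1880−720)/1880 = 0.6170; (1880−800)/1880 = 0.5745; (1880−880)/1880 = 0.5319; (1880−900)/1880 = 0.5213; (1880−1400)/1880 = 0.2553; (1880−1740)/1880 = 0.0745.
Squared: 0.3807; 0.3300; 0.2829; 0.2717; 0.0652; 0.0055.
Sum = 1.336125; P₂ = 1.336125 / 11 = 0.1215.

0.1215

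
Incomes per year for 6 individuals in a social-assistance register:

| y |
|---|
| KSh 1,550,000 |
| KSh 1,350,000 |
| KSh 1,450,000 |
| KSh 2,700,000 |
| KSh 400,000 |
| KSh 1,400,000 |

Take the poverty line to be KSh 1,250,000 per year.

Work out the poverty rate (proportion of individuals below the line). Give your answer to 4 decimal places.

0.1667

1 of the 6 individuals have income below KSh 1,250,000.
H = 1/6 = 0.1667.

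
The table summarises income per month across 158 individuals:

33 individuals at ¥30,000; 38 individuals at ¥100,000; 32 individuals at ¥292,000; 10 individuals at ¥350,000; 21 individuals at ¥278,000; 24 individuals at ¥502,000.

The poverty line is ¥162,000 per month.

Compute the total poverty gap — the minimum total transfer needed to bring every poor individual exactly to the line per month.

Below z: 33×¥30,000, 38×¥100,000 (q = 71 of N = 158).
Individual gaps: 33×(162000−30000) = 4356000; 38×(162000−100000) = 2356000.
Aggregate gap = ¥6,712,000.

¥6,712,000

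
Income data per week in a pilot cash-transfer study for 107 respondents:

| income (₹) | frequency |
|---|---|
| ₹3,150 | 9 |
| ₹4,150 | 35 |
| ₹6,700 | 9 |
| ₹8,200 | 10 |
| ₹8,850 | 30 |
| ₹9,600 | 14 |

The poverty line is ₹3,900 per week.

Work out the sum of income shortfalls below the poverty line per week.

Poor units: 9×₹3,150 (q = 9 of N = 107).
Individual gaps: 9×(3900−3150) = 6750.
Aggregate gap = ₹6,750.

₹6,750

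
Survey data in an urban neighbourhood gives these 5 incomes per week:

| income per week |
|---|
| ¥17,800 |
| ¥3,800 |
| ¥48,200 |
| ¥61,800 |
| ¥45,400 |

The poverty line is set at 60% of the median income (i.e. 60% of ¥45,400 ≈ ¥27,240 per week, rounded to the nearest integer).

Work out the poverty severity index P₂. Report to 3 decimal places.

Incomes under z: ¥3,800, ¥17,800 (q = 2 of N = 5).
Shortfall ratios: (27240−3800)/27240 = 0.8605; (27240−17800)/27240 = 0.3465.
Squared: 0.7405; 0.1201.
Sum = 0.860555; P₂ = 0.860555 / 5 = 0.172.

0.172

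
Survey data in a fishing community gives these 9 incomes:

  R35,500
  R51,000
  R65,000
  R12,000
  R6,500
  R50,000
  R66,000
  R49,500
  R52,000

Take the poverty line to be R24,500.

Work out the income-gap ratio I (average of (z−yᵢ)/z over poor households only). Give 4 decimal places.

0.6224

Below the line: R6,500, R12,000 (q = 2 of N = 9).
Shortfall ratios (z−y)/z: 0.7347, 0.5102; sum = 1.244898.
The income-gap ratio divides by q (the poor only): 1.244898 / 2 = 0.6224.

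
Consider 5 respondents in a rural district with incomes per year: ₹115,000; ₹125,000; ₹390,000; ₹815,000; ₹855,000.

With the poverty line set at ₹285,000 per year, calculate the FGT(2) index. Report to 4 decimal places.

Poor units: ₹115,000, ₹125,000 (q = 2 of N = 5).
Relative gaps: (285000−115000)/285000 = 0.5965; (285000−125000)/285000 = 0.5614.
Squared: 0.3558; 0.3152.
Sum = 0.670976; P₂ = 0.670976 / 5 = 0.1342.

0.1342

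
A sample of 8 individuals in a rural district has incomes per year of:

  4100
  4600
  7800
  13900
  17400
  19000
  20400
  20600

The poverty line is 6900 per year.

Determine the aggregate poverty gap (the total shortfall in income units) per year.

5100

Poor units: 4100, 4600 (q = 2 of N = 8).
Individual gaps: 6900−4100 = 2800; 6900−4600 = 2300.
Aggregate gap = 5100.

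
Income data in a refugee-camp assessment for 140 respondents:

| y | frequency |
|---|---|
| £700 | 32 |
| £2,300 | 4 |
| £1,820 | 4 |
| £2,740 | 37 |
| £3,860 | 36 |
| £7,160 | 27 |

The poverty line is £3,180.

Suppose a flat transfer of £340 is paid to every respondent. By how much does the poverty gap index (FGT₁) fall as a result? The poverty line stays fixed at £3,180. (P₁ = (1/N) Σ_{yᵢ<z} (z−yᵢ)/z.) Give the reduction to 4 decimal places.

Before: below the line — 32×£700, 4×£1,820, 4×£2,300, 37×£2,740; poverty gap index (FGT₁) = 0.234951.
After the £340 transfer: below the line — 32×£1,040, 4×£2,160, 4×£2,640, 37×£3,080; poverty gap index (FGT₁) = 0.176146.
Reduction = 0.234951 − 0.176146 = 0.0588.

0.0588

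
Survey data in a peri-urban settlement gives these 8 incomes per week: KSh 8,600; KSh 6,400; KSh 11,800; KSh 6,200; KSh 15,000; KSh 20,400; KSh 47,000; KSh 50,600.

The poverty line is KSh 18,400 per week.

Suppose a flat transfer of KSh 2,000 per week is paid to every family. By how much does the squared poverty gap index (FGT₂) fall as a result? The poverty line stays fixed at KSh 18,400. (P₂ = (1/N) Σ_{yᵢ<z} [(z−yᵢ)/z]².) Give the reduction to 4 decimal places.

Before: below the line — KSh 6,200, KSh 6,400, KSh 8,600, KSh 11,800, KSh 15,000; squared poverty gap index (FGT₂) = 0.163930.
After the KSh 2,000 transfer: below the line — KSh 8,200, KSh 8,400, KSh 10,600, KSh 13,800, KSh 17,000; squared poverty gap index (FGT₂) = 0.106333.
Reduction = 0.163930 − 0.106333 = 0.0576.

0.0576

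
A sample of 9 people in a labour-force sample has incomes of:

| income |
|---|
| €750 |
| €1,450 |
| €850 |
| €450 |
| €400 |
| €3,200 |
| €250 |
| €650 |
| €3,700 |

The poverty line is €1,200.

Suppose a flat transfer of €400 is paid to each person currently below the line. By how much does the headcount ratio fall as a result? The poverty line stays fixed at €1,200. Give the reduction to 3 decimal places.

0.111

Before: below the line — €250, €400, €450, €650, €750, €850; headcount ratio = 0.66667.
After the €400 transfer: below the line — €650, €800, €850, €1,050, €1,150; headcount ratio = 0.55556.
Reduction = 0.66667 − 0.55556 = 0.111.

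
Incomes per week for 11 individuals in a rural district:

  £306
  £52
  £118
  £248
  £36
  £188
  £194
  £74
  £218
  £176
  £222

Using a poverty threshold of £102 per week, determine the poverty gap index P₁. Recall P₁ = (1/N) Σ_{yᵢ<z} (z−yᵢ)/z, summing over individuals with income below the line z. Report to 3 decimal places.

0.128

Below the line: £36, £52, £74 (q = 3 of N = 11).
Shortfall ratios: (102−36)/102 = 0.6471; (102−52)/102 = 0.4902; (102−74)/102 = 0.2745.
Sum of shortfalls = 1.411765; P₁ averages over all N: 1.411765 / 11 = 0.128.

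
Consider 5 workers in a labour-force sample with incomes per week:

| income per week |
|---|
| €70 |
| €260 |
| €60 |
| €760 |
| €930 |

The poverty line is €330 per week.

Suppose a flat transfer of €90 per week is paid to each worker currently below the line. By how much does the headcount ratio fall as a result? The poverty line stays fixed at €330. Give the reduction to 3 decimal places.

0.200

Before: below the line — €60, €70, €260; headcount ratio = 0.60000.
After the €90 transfer: below the line — €150, €160; headcount ratio = 0.40000.
Reduction = 0.60000 − 0.40000 = 0.200.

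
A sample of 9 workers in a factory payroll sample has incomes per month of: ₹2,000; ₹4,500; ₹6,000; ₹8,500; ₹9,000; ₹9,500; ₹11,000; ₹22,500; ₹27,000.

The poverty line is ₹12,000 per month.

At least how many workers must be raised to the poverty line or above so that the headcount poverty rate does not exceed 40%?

4

7 of the 9 workers are poor, so H = 7/9 = 0.778.
A headcount ratio of at most 40% allows at most ⌊0.40 × 9⌋ = 3 poor workers.
So at least 7 − 3 = 4 must be lifted.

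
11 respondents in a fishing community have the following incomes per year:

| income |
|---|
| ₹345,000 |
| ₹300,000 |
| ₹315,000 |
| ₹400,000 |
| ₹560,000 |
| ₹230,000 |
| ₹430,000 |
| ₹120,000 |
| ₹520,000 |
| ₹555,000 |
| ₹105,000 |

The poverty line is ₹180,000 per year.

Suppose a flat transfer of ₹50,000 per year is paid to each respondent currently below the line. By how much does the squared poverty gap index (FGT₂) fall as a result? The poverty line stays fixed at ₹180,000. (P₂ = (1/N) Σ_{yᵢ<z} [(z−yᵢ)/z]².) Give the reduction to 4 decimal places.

0.0238

Before: below the line — ₹105,000, ₹120,000; squared poverty gap index (FGT₂) = 0.025884.
After the ₹50,000 transfer: below the line — ₹155,000, ₹170,000; squared poverty gap index (FGT₂) = 0.002034.
Reduction = 0.025884 − 0.002034 = 0.0238.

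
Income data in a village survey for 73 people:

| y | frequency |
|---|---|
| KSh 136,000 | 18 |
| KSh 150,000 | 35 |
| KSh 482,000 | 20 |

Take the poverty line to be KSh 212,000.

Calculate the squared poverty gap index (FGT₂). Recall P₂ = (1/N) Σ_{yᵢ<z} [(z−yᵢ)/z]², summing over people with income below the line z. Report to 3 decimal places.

Incomes under z: 18×KSh 136,000, 35×KSh 150,000 (q = 53 of N = 73).
Shortfall ratios: (212000−136000)/212000 = 0.3585 (×18); (212000−150000)/212000 = 0.2925 (×35).
Squared: 0.1285 (×18); 0.0855 (×35).
Sum = 5.306782; P₂ = 5.306782 / 73 = 0.073.

0.073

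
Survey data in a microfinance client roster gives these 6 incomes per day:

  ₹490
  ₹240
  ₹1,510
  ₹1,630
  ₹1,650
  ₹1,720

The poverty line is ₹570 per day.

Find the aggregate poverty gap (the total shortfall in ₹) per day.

₹410

Incomes under z: ₹240, ₹490 (q = 2 of N = 6).
Individual gaps: 570−240 = 330; 570−490 = 80.
Aggregate gap = ₹410.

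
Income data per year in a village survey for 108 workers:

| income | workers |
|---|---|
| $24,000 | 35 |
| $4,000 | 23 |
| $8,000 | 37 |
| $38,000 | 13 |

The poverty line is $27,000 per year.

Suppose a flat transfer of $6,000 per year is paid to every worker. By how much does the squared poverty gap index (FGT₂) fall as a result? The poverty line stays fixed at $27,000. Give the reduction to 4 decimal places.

0.1643

Before: below the line — 23×$4,000, 37×$8,000, 35×$24,000; squared poverty gap index (FGT₂) = 0.328189.
After the $6,000 transfer: below the line — 23×$10,000, 37×$14,000; squared poverty gap index (FGT₂) = 0.163847.
Reduction = 0.328189 − 0.163847 = 0.1643.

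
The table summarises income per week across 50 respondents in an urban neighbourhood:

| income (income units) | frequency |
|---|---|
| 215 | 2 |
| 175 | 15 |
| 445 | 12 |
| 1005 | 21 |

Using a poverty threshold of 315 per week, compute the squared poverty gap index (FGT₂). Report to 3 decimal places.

0.063

Poor units: 15×175, 2×215 (q = 17 of N = 50).
Gap ratios (z−y)/z: (315−175)/315 = 0.4444 (×15); (315−215)/315 = 0.3175 (×2).
Squared: 0.1975 (×15); 0.1008 (×2).
Sum = 3.164525; P₂ = 3.164525 / 50 = 0.063.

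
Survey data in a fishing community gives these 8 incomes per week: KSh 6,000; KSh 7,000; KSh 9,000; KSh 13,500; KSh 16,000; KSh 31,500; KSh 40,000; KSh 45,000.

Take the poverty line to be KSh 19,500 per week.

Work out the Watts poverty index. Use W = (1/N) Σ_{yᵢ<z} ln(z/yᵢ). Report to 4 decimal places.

0.4427

Below z: KSh 6,000, KSh 7,000, KSh 9,000, KSh 13,500, KSh 16,000 (q = 5 of N = 8).
Log shortfalls: ln(19500/6000) = 1.1787; ln(19500/7000) = 1.0245; ln(19500/9000) = 0.7732; ln(19500/13500) = 0.3677; ln(19500/16000) = 0.1978.
W = 3.541900 / 8 = 0.4427.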